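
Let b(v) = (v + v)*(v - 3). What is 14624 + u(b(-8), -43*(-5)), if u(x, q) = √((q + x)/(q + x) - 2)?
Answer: 14624 + I ≈ 14624.0 + 1.0*I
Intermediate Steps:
b(v) = 2*v*(-3 + v) (b(v) = (2*v)*(-3 + v) = 2*v*(-3 + v))
u(x, q) = I (u(x, q) = √(1 - 2) = √(-1) = I)
14624 + u(b(-8), -43*(-5)) = 14624 + I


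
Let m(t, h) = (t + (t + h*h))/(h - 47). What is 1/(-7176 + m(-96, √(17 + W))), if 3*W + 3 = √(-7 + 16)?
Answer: -15721567/112758972817 - 175*√17/112758972817 ≈ -0.00013943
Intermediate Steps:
W = 0 (W = -1 + √(-7 + 16)/3 = -1 + √9/3 = -1 + (⅓)*3 = -1 + 1 = 0)
m(t, h) = (h² + 2*t)/(-47 + h) (m(t, h) = (t + (t + h²))/(-47 + h) = (h² + 2*t)/(-47 + h))
1/(-7176 + m(-96, √(17 + W))) = 1/(-7176 + ((√(17 + 0))² + 2*(-96))/(-47 + √(17 + 0))) = 1/(-7176 + ((√17)² - 192)/(-47 + √17)) = 1/(-7176 + (17 - 192)/(-47 + √17)) = 1/(-7176 - 175/(-47 + √17))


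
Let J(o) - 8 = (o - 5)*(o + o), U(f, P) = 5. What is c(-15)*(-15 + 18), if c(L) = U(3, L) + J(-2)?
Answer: 123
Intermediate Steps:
J(o) = 8 + 2*o*(-5 + o) (J(o) = 8 + (o - 5)*(o + o) = 8 + (-5 + o)*(2*o) = 8 + 2*o*(-5 + o))
c(L) = 41 (c(L) = 5 + (8 - 10*(-2) + 2*(-2)²) = 5 + (8 + 20 + 2*4) = 5 + (8 + 20 + 8) = 5 + 36 = 41)
c(-15)*(-15 + 18) = 41*(-15 + 18) = 41*3 = 123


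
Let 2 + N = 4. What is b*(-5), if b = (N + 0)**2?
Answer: -20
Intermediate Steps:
N = 2 (N = -2 + 4 = 2)
b = 4 (b = (2 + 0)**2 = 2**2 = 4)
b*(-5) = 4*(-5) = -20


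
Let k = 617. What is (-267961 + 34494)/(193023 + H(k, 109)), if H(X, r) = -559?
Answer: -233467/192464 ≈ -1.2130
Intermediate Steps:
(-267961 + 34494)/(193023 + H(k, 109)) = (-267961 + 34494)/(193023 - 559) = -233467/192464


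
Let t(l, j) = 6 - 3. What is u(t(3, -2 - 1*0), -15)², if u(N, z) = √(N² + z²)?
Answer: 234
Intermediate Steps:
t(l, j) = 3
u(t(3, -2 - 1*0), -15)² = (√(3² + (-15)²))² = (√(9 + 225))² = (√234)² = (3*√26)² = 234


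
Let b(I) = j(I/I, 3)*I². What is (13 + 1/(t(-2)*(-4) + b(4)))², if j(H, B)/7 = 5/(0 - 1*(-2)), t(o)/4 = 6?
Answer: 5726449/33856 ≈ 169.14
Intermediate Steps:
t(o) = 24 (t(o) = 4*6 = 24)
j(H, B) = 35/2 (j(H, B) = 7*(5/(0 - 1*(-2))) = 7*(5/(0 + 2)) = 7*(5/2) = 35/2)
b(I) = 35*I²/2
(13 + 1/(t(-2)*(-4) + b(4)))² = (13 + 1/(24*(-4) + (35/2)*4²))² = (13 + 1/(-96 + (35/2)*16))² = (13 + 1/(-96 + 280))² = (13 + 1/184)² = (2393/184)² = 5726449/33856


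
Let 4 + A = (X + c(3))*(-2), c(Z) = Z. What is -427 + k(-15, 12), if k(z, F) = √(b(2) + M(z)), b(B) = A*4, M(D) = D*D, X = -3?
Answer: -427 + √209 ≈ -412.54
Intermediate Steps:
M(D) = D²
A = -4 (A = -4 + (-3 + 3)*(-2) = -4 + 0*(-2) = -4 + 0 = -4)
b(B) = -16 (b(B) = -4*4 = -16)
k(z, F) = √(-16 + z²)
-427 + k(-15, 12) = -427 + √(-16 + (-15)²) = -427 + √(-16 + 225) = -427 + √209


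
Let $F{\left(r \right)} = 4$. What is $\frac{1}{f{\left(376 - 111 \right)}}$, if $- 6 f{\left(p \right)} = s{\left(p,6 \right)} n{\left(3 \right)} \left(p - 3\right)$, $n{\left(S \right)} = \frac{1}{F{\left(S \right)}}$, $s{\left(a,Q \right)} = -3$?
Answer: $\frac{4}{131} \approx 0.030534$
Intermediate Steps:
$n{\left(S \right)} = \frac{1}{4}$
$f{\left(p \right)} = - \frac{3}{8} + \frac{p}{8}$ ($f{\left(p \right)} = - \frac{\left(-3\right) \frac{1}{4} \left(p - 3\right)}{6} = - \frac{\left(- \frac{3}{4}\right) \left(p - 3\right)}{6} = - \frac{\left(- \frac{3}{4}\right) \left(-3 + p\right)}{6} = - \frac{\frac{9}{4} - \frac{3 p}{4}}{6} = - \frac{3}{8} + \frac{p}{8}$)
$\frac{1}{f{\left(376 - 111 \right)}} = \frac{1}{- \frac{3}{8} + \frac{376 - 111}{8}} = \frac{1}{- \frac{3}{8} + \frac{1}{8} \cdot 265} = \frac{1}{- \frac{3}{8} + \frac{265}{8}} = \frac{1}{\frac{131}{4}} = \frac{4}{131}$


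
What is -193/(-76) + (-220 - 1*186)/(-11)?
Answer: 32979/836 ≈ 39.449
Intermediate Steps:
-193/(-76) + (-220 - 1*186)/(-11) = -193*(-1/76) + (-220 - 186)*(-1/11) = 193/76 - 406*(-1/11) = 193/76 + 406/11 = 32979/836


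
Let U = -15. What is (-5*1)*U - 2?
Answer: 73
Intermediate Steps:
(-5*1)*U - 2 = -5*1*(-15) - 2 = -5*(-15) - 2 = 75 - 2 = 73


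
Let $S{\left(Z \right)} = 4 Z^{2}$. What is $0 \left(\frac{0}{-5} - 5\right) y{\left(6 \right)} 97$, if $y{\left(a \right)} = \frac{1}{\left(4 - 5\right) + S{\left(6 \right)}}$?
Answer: $0$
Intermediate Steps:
$y{\left(a \right)} = \frac{1}{143}$ ($y{\left(a \right)} = \frac{1}{\left(4 - 5\right) + 4 \cdot 6^{2}} = \frac{1}{-1 + 4 \cdot 36} = \frac{1}{-1 + 144} = \frac{1}{143}$)
$0 \left(\frac{0}{-5} - 5\right) y{\left(6 \right)} 97 = 0 \left(\frac{0}{-5} - 5\right) \frac{1}{143} \cdot 97 = 0 \left(0 \left(- \frac{1}{5}\right) - 5\right) \frac{1}{143} \cdot 97 = 0 \left(0 - 5\right) \frac{1}{143} \cdot 97 = 0 \left(-5\right) \frac{1}{143} \cdot 97 = 0 \cdot \frac{1}{143} \cdot 97 = 0 \cdot 97 = 0$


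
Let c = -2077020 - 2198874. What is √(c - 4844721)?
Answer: 7*I*√186135 ≈ 3020.0*I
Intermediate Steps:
c = -4275894
√(c - 4844721) = √(-4275894 - 4844721) = √(-9120615) = 7*I*√186135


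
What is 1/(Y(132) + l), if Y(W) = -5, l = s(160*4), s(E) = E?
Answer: 1/635 ≈ 0.0015748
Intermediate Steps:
l = 640 (l = 160*4 = 640)
1/(Y(132) + l) = 1/(-5 + 640) = 1/635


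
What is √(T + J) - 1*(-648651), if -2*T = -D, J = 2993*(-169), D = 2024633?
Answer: 648651 + √2025998/2 ≈ 6.4936e+5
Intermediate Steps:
J = -505817
T = 2024633/2 (T = -(-1)*2024633/2 = -½*(-2024633) = 2024633/2 ≈ 1.0123e+6)
√(T + J) - 1*(-648651) = √(2024633/2 - 505817) - 1*(-648651) = √(1012999/2) + 648651 = √2025998/2 + 648651 = 648651 + √2025998/2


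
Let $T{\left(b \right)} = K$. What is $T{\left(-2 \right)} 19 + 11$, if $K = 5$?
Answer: $106$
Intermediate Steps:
$T{\left(b \right)} = 5$
$T{\left(-2 \right)} 19 + 11 = 5 \cdot 19 + 11 = 95 + 11 = 106$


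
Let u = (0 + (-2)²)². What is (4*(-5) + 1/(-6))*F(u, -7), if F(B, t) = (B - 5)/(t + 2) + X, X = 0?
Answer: 1331/30 ≈ 44.367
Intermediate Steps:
u = 16 (u = (0 + 4)² = 4² = 16)
F(B, t) = (-5 + B)/(2 + t) (F(B, t) = (B - 5)/(t + 2) + 0 = (-5 + B)/(2 + t) + 0 = (-5 + B)/(2 + t))
(4*(-5) + 1/(-6))*F(u, -7) = (4*(-5) + 1/(-6))*((-5 + 16)/(2 - 7)) = (-20 - ⅙)*(11/(-5)) = -(-121)*11/30 = -121/6*(-11/5) = 1331/30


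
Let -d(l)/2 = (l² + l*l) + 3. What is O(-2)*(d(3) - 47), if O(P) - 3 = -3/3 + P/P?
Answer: -267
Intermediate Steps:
d(l) = -6 - 4*l² (d(l) = -2*((l² + l*l) + 3) = -2*((l² + l²) + 3) = -2*(2*l² + 3) = -2*(3 + 2*l²) = -6 - 4*l²)
O(P) = 3 (O(P) = 3 + (-3/3 + P/P) = 3 + (-3*⅓ + 1) = 3 + (-1 + 1) = 3 + 0 = 3)
O(-2)*(d(3) - 47) = 3*((-6 - 4*3²) - 47) = 3*((-6 - 4*9) - 47) = 3*((-6 - 36) - 47) = 3*(-42 - 47) = 3*(-89) = -267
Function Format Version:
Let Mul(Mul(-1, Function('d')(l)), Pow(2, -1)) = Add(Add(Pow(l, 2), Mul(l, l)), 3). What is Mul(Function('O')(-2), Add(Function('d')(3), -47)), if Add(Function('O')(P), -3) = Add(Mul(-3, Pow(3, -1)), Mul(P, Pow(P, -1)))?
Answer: -267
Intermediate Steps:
Function('d')(l) = Add(-6, Mul(-4, Pow(l, 2))) (Function('d')(l) = Mul(-2, Add(Add(Pow(l, 2), Mul(l, l)), 3)) = Mul(-2, Add(Add(Pow(l, 2), Pow(l, 2)), 3)) = Mul(-2, Add(Mul(2, Pow(l, 2)), 3)) = Mul(-2, Add(3, Mul(2, Pow(l, 2)))) = Add(-6, Mul(-4, Pow(l, 2))))
Function('O')(P) = 3 (Function('O')(P) = Add(3, Add(Mul(-3, Pow(3, -1)), Mul(P, Pow(P, -1)))) = Add(3, Add(Mul(-3, Rational(1, 3)), 1)) = Add(3, Add(-1, 1)) = Add(3, 0) = 3)
Mul(Function('O')(-2), Add(Function('d')(3), -47)) = Mul(3, Add(Add(-6, Mul(-4, Pow(3, 2))), -47)) = Mul(3, Add(Add(-6, Mul(-4, 9)), -47)) = Mul(3, Add(Add(-6, -36), -47)) = Mul(3, Add(-42, -47)) = Mul(3, -89) = -267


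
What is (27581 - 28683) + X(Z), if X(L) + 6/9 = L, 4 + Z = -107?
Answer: -3641/3 ≈ -1213.7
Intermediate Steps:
Z = -111 (Z = -4 - 107 = -111)
X(L) = -⅔ + L
(27581 - 28683) + X(Z) = (27581 - 28683) + (-⅔ - 111) = -1102 - 335/3 = -3641/3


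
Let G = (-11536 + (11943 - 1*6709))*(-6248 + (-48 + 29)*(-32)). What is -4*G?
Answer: -142173120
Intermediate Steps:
G = 35543280 (G = (-11536 + (11943 - 6709))*(-6248 - 19*(-32)) = (-11536 + 5234)*(-6248 + 608) = -6302*(-5640) = 35543280)
-4*G = -4*35543280 = -142173120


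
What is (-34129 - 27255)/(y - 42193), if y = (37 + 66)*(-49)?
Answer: 7673/5905 ≈ 1.2994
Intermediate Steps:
y = -5047 (y = 103*(-49) = -5047)
(-34129 - 27255)/(y - 42193) = (-34129 - 27255)/(-5047 - 42193) = -61384/(-47240) = -61384*(-1/47240) = 7673/5905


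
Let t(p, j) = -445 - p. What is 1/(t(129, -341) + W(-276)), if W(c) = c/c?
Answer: -1/573 ≈ -0.0017452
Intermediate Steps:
W(c) = 1
1/(t(129, -341) + W(-276)) = 1/((-445 - 1*129) + 1) = 1/((-445 - 129) + 1) = 1/(-574 + 1) = 1/(-573) = -1/573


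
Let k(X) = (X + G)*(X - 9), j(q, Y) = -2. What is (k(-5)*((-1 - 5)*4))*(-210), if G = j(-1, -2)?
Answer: 493920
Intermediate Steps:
G = -2
k(X) = (-9 + X)*(-2 + X) (k(X) = (X - 2)*(X - 9) = (-2 + X)*(-9 + X) = (-9 + X)*(-2 + X))
(k(-5)*((-1 - 5)*4))*(-210) = ((18 + (-5)² - 11*(-5))*((-1 - 5)*4))*(-210) = ((18 + 25 + 55)*(-6*4))*(-210) = (98*(-24))*(-210) = -2352*(-210) = 493920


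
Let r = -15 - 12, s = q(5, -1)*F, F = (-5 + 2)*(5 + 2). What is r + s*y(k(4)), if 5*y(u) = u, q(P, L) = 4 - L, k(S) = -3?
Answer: 36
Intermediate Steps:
F = -21 (F = -3*7 = -21)
s = -105 (s = (4 - 1*(-1))*(-21) = (4 + 1)*(-21) = 5*(-21) = -105)
r = -27
y(u) = u/5
r + s*y(k(4)) = -27 - 21*(-3) = -27 - 105*(-⅗) = -27 + 63 = 36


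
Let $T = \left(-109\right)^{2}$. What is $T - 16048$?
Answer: $-4167$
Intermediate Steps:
$T = 11881$
$T - 16048 = 11881 - 16048 = -4167$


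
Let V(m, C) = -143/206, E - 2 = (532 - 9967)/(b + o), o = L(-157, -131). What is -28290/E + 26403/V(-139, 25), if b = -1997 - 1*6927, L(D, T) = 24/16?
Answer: -258002961/5456 ≈ -47288.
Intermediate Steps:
L(D, T) = 3/2 (L(D, T) = 24*(1/16) = 3/2)
o = 3/2 ≈ 1.5000
b = -8924 (b = -1997 - 6927 = -8924)
E = 10912/3569 (E = 2 + (532 - 9967)/(-8924 + 3/2) = 2 - 9435/(-17845/2) = 2 - 9435*(-2/17845) = 2 + 3774/3569 = 10912/3569 ≈ 3.0574)
V(m, C) = -143/206 (V(m, C) = -143*1/206 = -143/206)
-28290/E + 26403/V(-139, 25) = -28290/10912/3569 + 26403/(-143/206) = -28290*3569/10912 + 26403*(-206/143) = -50483505/5456 - 418386/11 = -258002961/5456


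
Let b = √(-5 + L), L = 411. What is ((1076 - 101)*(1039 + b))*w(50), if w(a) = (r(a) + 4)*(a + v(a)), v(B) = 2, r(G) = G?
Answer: 2844574200 + 2737800*√406 ≈ 2.8997e+9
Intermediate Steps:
b = √406 (b = √(-5 + 411) = √406 ≈ 20.149)
w(a) = (2 + a)*(4 + a) (w(a) = (a + 4)*(a + 2) = (4 + a)*(2 + a) = (2 + a)*(4 + a))
((1076 - 101)*(1039 + b))*w(50) = ((1076 - 101)*(1039 + √406))*(8 + 50² + 6*50) = (975*(1039 + √406))*(8 + 2500 + 300) = (1013025 + 975*√406)*2808 = 2844574200 + 2737800*√406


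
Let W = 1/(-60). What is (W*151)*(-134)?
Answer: 10117/30 ≈ 337.23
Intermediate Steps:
W = -1/60 ≈ -0.016667
(W*151)*(-134) = -1/60*151*(-134) = -151/60*(-134) = 10117/30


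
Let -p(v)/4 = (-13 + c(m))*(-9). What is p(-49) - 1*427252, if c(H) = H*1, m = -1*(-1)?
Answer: -427684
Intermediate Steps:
m = 1
c(H) = H
p(v) = -432 (p(v) = -4*(-13 + 1)*(-9) = -(-48)*(-9) = -4*108 = -432)
p(-49) - 1*427252 = -432 - 1*427252 = -432 - 427252 = -427684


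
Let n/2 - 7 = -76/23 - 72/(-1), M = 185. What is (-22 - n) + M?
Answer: 267/23 ≈ 11.609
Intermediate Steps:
n = 3482/23 (n = 14 + 2*(-76/23 - 72/(-1)) = 14 + 2*(-76*1/23 - 72*(-1)) = 14 + 2*(-76/23 + 72) = 14 + 2*(1580/23) = 14 + 3160/23 = 3482/23 ≈ 151.39)
(-22 - n) + M = (-22 - 1*3482/23) + 185 = (-22 - 3482/23) + 185 = -3988/23 + 185 = 267/23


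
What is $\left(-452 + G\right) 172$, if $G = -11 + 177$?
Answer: $-49192$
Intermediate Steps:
$G = 166$
$\left(-452 + G\right) 172 = \left(-452 + 166\right) 172 = \left(-286\right) 172 = -49192$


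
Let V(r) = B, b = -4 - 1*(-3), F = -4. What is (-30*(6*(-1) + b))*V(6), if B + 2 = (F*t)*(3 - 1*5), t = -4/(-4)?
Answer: 1260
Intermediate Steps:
t = 1 (t = -4*(-¼) = 1)
b = -1 (b = -4 + 3 = -1)
B = 6 (B = -2 + (-4*1)*(3 - 1*5) = -2 - 4*(3 - 5) = -2 - 4*(-2) = -2 + 8 = 6)
V(r) = 6
(-30*(6*(-1) + b))*V(6) = -30*(6*(-1) - 1)*6 = -30*(-6 - 1)*6 = -30*(-7)*6 = 210*6 = 1260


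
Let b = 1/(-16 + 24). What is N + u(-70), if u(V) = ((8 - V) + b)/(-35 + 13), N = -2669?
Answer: -470369/176 ≈ -2672.6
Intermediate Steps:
b = ⅛ (b = 1/8 = ⅛ ≈ 0.12500)
u(V) = -65/176 + V/22 (u(V) = ((8 - V) + ⅛)/(-35 + 13) = (65/8 - V)/(-22) = (65/8 - V)*(-1/22) = -65/176 + V/22)
N + u(-70) = -2669 + (-65/176 + (1/22)*(-70)) = -2669 + (-65/176 - 35/11) = -2669 - 625/176 = -470369/176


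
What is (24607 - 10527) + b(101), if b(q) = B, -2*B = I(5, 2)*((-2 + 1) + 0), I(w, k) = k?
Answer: 14081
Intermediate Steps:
B = 1 (B = -((-2 + 1) + 0) = -(-1 + 0) = -(-1) = -1/2*(-2) = 1)
b(q) = 1
(24607 - 10527) + b(101) = (24607 - 10527) + 1 = 14080 + 1 = 14081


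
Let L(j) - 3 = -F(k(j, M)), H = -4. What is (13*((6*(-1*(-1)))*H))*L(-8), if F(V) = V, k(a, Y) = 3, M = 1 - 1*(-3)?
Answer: 0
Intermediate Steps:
M = 4 (M = 1 + 3 = 4)
L(j) = 0 (L(j) = 3 - 1*3 = 3 - 3 = 0)
(13*((6*(-1*(-1)))*H))*L(-8) = (13*((6*(-1*(-1)))*(-4)))*0 = (13*((6*1)*(-4)))*0 = (13*(6*(-4)))*0 = (13*(-24))*0 = -312*0 = 0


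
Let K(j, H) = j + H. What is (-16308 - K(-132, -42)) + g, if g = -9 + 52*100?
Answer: -10943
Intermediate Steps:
K(j, H) = H + j
g = 5191 (g = -9 + 5200 = 5191)
(-16308 - K(-132, -42)) + g = (-16308 - (-42 - 132)) + 5191 = (-16308 - 1*(-174)) + 5191 = (-16308 + 174) + 5191 = -16134 + 5191 = -10943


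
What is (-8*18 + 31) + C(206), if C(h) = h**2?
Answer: 42323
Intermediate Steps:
(-8*18 + 31) + C(206) = (-8*18 + 31) + 206**2 = (-144 + 31) + 42436 = -113 + 42436 = 42323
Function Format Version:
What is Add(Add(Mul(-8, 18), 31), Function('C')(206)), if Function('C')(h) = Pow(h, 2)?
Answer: 42323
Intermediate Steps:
Add(Add(Mul(-8, 18), 31), Function('C')(206)) = Add(Add(Mul(-8, 18), 31), Pow(206, 2)) = Add(Add(-144, 31), 42436) = Add(-113, 42436) = 42323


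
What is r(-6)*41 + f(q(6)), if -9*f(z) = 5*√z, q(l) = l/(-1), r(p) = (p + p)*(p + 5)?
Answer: 492 - 5*I*√6/9 ≈ 492.0 - 1.3608*I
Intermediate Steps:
r(p) = 2*p*(5 + p) (r(p) = (2*p)*(5 + p) = 2*p*(5 + p))
q(l) = -l (q(l) = l*(-1) = -l)
f(z) = -5*√z/9
r(-6)*41 + f(q(6)) = (2*(-6)*(5 - 6))*41 - 5*I*√6/9 = (2*(-6)*(-1))*41 - 5*I*√6/9 = 12*41 - 5*I*√6/9 = 492 - 5*I*√6/9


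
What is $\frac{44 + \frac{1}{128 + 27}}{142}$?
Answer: $\frac{6821}{22010} \approx 0.3099$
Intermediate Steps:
$\frac{44 + \frac{1}{128 + 27}}{142} = \frac{44 + \frac{1}{155}}{142} = \frac{1}{142} \cdot \frac{6821}{155} = \frac{6821}{22010}$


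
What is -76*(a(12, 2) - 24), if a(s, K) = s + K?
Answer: 760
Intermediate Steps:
a(s, K) = K + s
-76*(a(12, 2) - 24) = -76*((2 + 12) - 24) = -76*(14 - 24) = -76*(-10) = 760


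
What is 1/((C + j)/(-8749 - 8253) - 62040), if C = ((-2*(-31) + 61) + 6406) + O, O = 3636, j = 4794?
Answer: -17002/1054819039 ≈ -1.6118e-5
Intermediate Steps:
C = 10165 (C = ((-2*(-31) + 61) + 6406) + 3636 = ((62 + 61) + 6406) + 3636 = (123 + 6406) + 3636 = 6529 + 3636 = 10165)
1/((C + j)/(-8749 - 8253) - 62040) = 1/((10165 + 4794)/(-8749 - 8253) - 62040) = 1/(14959/(-17002) - 62040) = 1/(14959*(-1/17002) - 62040) = 1/(-14959/17002 - 62040) = 1/(-1054819039/17002) = -17002/1054819039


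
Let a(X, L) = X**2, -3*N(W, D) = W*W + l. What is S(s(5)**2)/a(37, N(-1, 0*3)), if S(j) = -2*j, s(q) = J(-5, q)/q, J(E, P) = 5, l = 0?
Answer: -2/1369 ≈ -0.0014609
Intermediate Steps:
N(W, D) = -W**2/3 (N(W, D) = -(W*W + 0)/3 = -(W**2 + 0)/3 = -W**2/3)
s(q) = 5/q
S(s(5)**2)/a(37, N(-1, 0*3)) = (-2*1**2)/(37**2) = -2*1**2/1369 = -2*1**2*(1/1369) = -2*1*(1/1369) = -2*1/1369 = -2/1369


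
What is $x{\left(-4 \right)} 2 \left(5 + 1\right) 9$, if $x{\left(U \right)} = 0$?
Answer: $0$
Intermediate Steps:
$x{\left(-4 \right)} 2 \left(5 + 1\right) 9 = 0 \cdot 2 \left(5 + 1\right) 9 = 0 \cdot 2 \cdot 6 \cdot 9 = 0 \cdot 12 \cdot 9 = 0 \cdot 9 = 0$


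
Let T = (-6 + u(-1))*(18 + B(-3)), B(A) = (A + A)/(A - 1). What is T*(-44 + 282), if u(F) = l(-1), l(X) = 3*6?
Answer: 55692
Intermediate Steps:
l(X) = 18
B(A) = 2*A/(-1 + A) (B(A) = (2*A)/(-1 + A) = 2*A/(-1 + A))
u(F) = 18
T = 234 (T = (-6 + 18)*(18 + 2*(-3)/(-1 - 3)) = 12*(18 + 2*(-3)/(-4)) = 12*(18 + 2*(-3)*(-1/4)) = 12*(18 + 3/2) = 12*(39/2) = 234)
T*(-44 + 282) = 234*(-44 + 282) = 234*238 = 55692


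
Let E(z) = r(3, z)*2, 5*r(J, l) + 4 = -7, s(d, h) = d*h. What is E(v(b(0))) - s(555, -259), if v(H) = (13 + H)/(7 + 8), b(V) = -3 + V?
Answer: 718703/5 ≈ 1.4374e+5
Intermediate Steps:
r(J, l) = -11/5 (r(J, l) = -4/5 + (1/5)*(-7) = -4/5 - 7/5 = -11/5)
v(H) = 13/15 + H/15 (v(H) = (13 + H)/15 = (13 + H)*(1/15) = 13/15 + H/15)
E(z) = -22/5 (E(z) = -11/5*2 = -22/5)
E(v(b(0))) - s(555, -259) = -22/5 - 555*(-259) = -22/5 - 1*(-143745) = -22/5 + 143745 = 718703/5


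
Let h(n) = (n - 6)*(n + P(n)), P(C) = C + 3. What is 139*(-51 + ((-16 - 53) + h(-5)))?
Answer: -5977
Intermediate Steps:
P(C) = 3 + C
h(n) = (-6 + n)*(3 + 2*n) (h(n) = (n - 6)*(n + (3 + n)) = (-6 + n)*(3 + 2*n))
139*(-51 + ((-16 - 53) + h(-5))) = 139*(-51 + ((-16 - 53) + (-18 - 9*(-5) + 2*(-5)**2))) = 139*(-51 + (-69 + (-18 + 45 + 2*25))) = 139*(-51 + (-69 + (-18 + 45 + 50))) = 139*(-51 + (-69 + 77)) = 139*(-51 + 8) = 139*(-43) = -5977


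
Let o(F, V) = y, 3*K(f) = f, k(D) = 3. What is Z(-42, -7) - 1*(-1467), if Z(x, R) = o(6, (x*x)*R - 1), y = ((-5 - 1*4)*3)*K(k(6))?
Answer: 1440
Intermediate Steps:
K(f) = f/3
y = -27 (y = ((-5 - 1*4)*3)*((1/3)*3) = ((-5 - 4)*3)*1 = -9*3*1 = -27*1 = -27)
o(F, V) = -27
Z(x, R) = -27
Z(-42, -7) - 1*(-1467) = -27 - 1*(-1467) = -27 + 1467 = 1440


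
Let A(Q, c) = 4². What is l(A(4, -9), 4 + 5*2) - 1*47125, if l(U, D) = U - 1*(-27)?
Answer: -47082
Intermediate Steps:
A(Q, c) = 16
l(U, D) = 27 + U (l(U, D) = U + 27 = 27 + U)
l(A(4, -9), 4 + 5*2) - 1*47125 = (27 + 16) - 1*47125 = 43 - 47125 = -47082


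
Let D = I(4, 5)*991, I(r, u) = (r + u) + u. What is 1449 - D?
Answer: -12425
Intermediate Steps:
I(r, u) = r + 2*u
D = 13874 (D = (4 + 2*5)*991 = (4 + 10)*991 = 14*991 = 13874)
1449 - D = 1449 - 1*13874 = 1449 - 13874 = -12425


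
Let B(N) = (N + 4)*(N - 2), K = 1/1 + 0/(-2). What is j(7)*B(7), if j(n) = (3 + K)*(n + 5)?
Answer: 2640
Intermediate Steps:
K = 1 (K = 1*1 + 0*(-½) = 1 + 0 = 1)
j(n) = 20 + 4*n (j(n) = (3 + 1)*(n + 5) = 4*(5 + n) = 20 + 4*n)
B(N) = (-2 + N)*(4 + N) (B(N) = (4 + N)*(-2 + N) = (-2 + N)*(4 + N))
j(7)*B(7) = (20 + 4*7)*(-8 + 7² + 2*7) = (20 + 28)*(-8 + 49 + 14) = 48*55 = 2640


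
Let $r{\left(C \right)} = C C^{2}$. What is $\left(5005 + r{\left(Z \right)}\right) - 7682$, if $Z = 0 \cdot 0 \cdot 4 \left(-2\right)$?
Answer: $-2677$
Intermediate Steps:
$Z = 0$ ($Z = 0 \cdot 0 \left(-2\right) = 0 \left(-2\right) = 0$)
$r{\left(C \right)} = C^{3}$
$\left(5005 + r{\left(Z \right)}\right) - 7682 = \left(5005 + 0^{3}\right) - 7682 = \left(5005 + 0\right) - 7682 = 5005 - 7682 = -2677$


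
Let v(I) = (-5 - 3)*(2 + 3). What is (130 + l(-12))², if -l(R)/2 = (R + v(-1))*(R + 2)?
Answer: 828100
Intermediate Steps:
v(I) = -40 (v(I) = -8*5 = -40)
l(R) = -2*(-40 + R)*(2 + R) (l(R) = -2*(R - 40)*(R + 2) = -2*(-40 + R)*(2 + R))
(130 + l(-12))² = (130 + (160 - 2*(-12)² + 76*(-12)))² = (130 + (160 - 2*144 - 912))² = (130 + (160 - 288 - 912))² = (130 - 1040)² = (-910)² = 828100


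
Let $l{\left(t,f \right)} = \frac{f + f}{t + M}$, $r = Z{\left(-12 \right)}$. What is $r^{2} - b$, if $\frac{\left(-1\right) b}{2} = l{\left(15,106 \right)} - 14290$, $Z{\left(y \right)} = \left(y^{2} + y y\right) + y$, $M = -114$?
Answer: $\frac{4711580}{99} \approx 47592.0$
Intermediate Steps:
$Z{\left(y \right)} = y + 2 y^{2}$ ($Z{\left(y \right)} = \left(y^{2} + y^{2}\right) + y = 2 y^{2} + y = y + 2 y^{2}$)
$r = 276$ ($r = - 12 \left(1 + 2 \left(-12\right)\right) = - 12 \left(1 - 24\right) = \left(-12\right) \left(-23\right) = 276$)
$l{\left(t,f \right)} = \frac{2 f}{-114 + t}$ ($l{\left(t,f \right)} = \frac{f + f}{t - 114} = \frac{2 f}{-114 + t}$)
$b = \frac{2829844}{99}$ ($b = - 2 \left(2 \cdot 106 \frac{1}{-114 + 15} - 14290\right) = - 2 \left(2 \cdot 106 \frac{1}{-99} - 14290\right) = - 2 \left(2 \cdot 106 \left(- \frac{1}{99}\right) - 14290\right) = - 2 \left(- \frac{212}{99} - 14290\right) = \left(-2\right) \left(- \frac{1414922}{99}\right) = \frac{2829844}{99} \approx 28584.0$)
$r^{2} - b = 276^{2} - \frac{2829844}{99} = 76176 - \frac{2829844}{99} = \frac{4711580}{99}$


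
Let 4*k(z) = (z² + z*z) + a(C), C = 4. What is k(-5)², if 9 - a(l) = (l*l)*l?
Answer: 25/16 ≈ 1.5625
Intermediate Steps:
a(l) = 9 - l³ (a(l) = 9 - l*l*l = 9 - l²*l = 9 - l³)
k(z) = -55/4 + z²/2 (k(z) = ((z² + z*z) + (9 - 1*4³))/4 = ((z² + z²) + (9 - 1*64))/4 = (2*z² + (9 - 64))/4 = (2*z² - 55)/4 = (-55 + 2*z²)/4 = -55/4 + z²/2)
k(-5)² = (-55/4 + (½)*(-5)²)² = (-55/4 + (½)*25)² = (-55/4 + 25/2)² = (-5/4)² = 25/16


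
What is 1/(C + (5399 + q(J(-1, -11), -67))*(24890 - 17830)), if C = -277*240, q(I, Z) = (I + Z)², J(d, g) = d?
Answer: 1/70695900 ≈ 1.4145e-8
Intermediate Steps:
C = -66480
1/(C + (5399 + q(J(-1, -11), -67))*(24890 - 17830)) = 1/(-66480 + (5399 + (-1 - 67)²)*(24890 - 17830)) = 1/(-66480 + (5399 + (-68)²)*7060) = 1/(-66480 + (5399 + 4624)*7060) = 1/(-66480 + 10023*7060) = 1/(-66480 + 70762380) = 1/70695900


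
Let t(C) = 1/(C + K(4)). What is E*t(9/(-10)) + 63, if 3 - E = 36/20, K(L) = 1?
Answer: 75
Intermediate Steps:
t(C) = 1/(1 + C) (t(C) = 1/(C + 1) = 1/(1 + C))
E = 6/5 (E = 3 - 36/20 = 3 - 1*9/5 = 3 - 9/5 = 6/5 ≈ 1.2000)
E*t(9/(-10)) + 63 = 6/(5*(1 + 9/(-10))) + 63 = 6/(5*(1 + 9*(-⅒))) + 63 = 6/(5*(1 - 9/10)) + 63 = 6/(5*(⅒)) + 63 = (6/5)*10 + 63 = 12 + 63 = 75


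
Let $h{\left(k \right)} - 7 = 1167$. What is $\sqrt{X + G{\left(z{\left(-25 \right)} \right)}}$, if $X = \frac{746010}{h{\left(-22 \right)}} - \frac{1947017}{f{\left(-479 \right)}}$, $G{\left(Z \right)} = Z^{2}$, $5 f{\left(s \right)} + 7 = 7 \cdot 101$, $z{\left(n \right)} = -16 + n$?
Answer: $\frac{i \sqrt{19569804845955}}{41090} \approx 107.66 i$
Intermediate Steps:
$f{\left(s \right)} = 140$ ($f{\left(s \right)} = - \frac{7}{5} + \frac{7 \cdot 101}{5} = - \frac{7}{5} + \frac{1}{5} \cdot 707 = - \frac{7}{5} + \frac{707}{5} = 140$)
$h{\left(k \right)} = 1174$ ($h{\left(k \right)} = 7 + 1167 = 1174$)
$X = - \frac{1090678279}{82180}$ ($X = \frac{746010}{1174} - \frac{1947017}{140} = 746010 \cdot \frac{1}{1174} - \frac{1947017}{140} = \frac{373005}{587} - \frac{1947017}{140} = - \frac{1090678279}{82180} \approx -13272.0$)
$\sqrt{X + G{\left(z{\left(-25 \right)} \right)}} = \sqrt{- \frac{1090678279}{82180} + \left(-16 - 25\right)^{2}} = \sqrt{- \frac{1090678279}{82180} + \left(-41\right)^{2}} = \sqrt{- \frac{1090678279}{82180} + 1681} = \sqrt{- \frac{952533699}{82180}} = \frac{i \sqrt{19569804845955}}{41090}$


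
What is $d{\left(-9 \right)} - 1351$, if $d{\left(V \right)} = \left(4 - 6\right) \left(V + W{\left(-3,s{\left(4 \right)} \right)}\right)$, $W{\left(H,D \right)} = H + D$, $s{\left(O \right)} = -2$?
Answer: $-1323$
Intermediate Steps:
$W{\left(H,D \right)} = D + H$
$d{\left(V \right)} = 10 - 2 V$ ($d{\left(V \right)} = \left(4 - 6\right) \left(V - 5\right) = - 2 \left(V - 5\right) = - 2 \left(-5 + V\right) = 10 - 2 V$)
$d{\left(-9 \right)} - 1351 = \left(10 - -18\right) - 1351 = \left(10 + 18\right) - 1351 = 28 - 1351 = -1323$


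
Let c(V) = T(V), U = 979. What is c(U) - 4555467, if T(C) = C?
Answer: -4554488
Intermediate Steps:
c(V) = V
c(U) - 4555467 = 979 - 4555467 = -4554488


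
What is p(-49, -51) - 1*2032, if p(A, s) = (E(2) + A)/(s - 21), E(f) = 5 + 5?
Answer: -48755/24 ≈ -2031.5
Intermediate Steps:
E(f) = 10
p(A, s) = (10 + A)/(-21 + s) (p(A, s) = (10 + A)/(s - 21) = (10 + A)/(-21 + s))
p(-49, -51) - 1*2032 = (10 - 49)/(-21 - 51) - 1*2032 = -39/(-72) - 2032 = -1/72*(-39) - 2032 = 13/24 - 2032 = -48755/24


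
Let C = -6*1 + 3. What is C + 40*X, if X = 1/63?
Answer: -149/63 ≈ -2.3651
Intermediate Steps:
C = -3 (C = -6 + 3 = -3)
X = 1/63 ≈ 0.015873
C + 40*X = -3 + 40*(1/63) = -3 + 40/63 = -149/63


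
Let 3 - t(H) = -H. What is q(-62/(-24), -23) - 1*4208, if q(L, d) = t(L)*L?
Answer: -603875/144 ≈ -4193.6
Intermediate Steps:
t(H) = 3 + H (t(H) = 3 - (-1)*H = 3 + H)
q(L, d) = L*(3 + L) (q(L, d) = (3 + L)*L = L*(3 + L))
q(-62/(-24), -23) - 1*4208 = (-62/(-24))*(3 - 62/(-24)) - 1*4208 = (-62*(-1/24))*(3 - 62*(-1/24)) - 4208 = 31*(3 + 31/12)/12 - 4208 = (31/12)*(67/12) - 4208 = 2077/144 - 4208 = -603875/144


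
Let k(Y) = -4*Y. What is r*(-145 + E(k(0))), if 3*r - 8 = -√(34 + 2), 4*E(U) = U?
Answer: -290/3 ≈ -96.667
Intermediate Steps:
E(U) = U/4
r = ⅔ (r = 8/3 + (-√(34 + 2))/3 = 8/3 + (-√36)/3 = 8/3 + (-1*6)/3 = 8/3 + (⅓)*(-6) = 8/3 - 2 = ⅔ ≈ 0.66667)
r*(-145 + E(k(0))) = 2*(-145 + (-4*0)/4)/3 = 2*(-145 + (¼)*0)/3 = 2*(-145 + 0)/3 = (⅔)*(-145) = -290/3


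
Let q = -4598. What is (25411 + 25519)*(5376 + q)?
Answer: 39623540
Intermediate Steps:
(25411 + 25519)*(5376 + q) = (25411 + 25519)*(5376 - 4598) = 50930*778 = 39623540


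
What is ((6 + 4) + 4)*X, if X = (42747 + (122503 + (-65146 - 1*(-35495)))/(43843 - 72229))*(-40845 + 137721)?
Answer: 91421498324520/1577 ≈ 5.7972e+10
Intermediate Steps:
X = 6530107023180/1577 (X = (42747 + (122503 + (-65146 + 35495))/(-28386))*96876 = (42747 + (122503 - 29651)*(-1/28386))*96876 = (42747 + 92852*(-1/28386))*96876 = (42747 - 46426/14193)*96876 = (606661745/14193)*96876 = 6530107023180/1577 ≈ 4.1408e+9)
((6 + 4) + 4)*X = ((6 + 4) + 4)*(6530107023180/1577) = (10 + 4)*(6530107023180/1577) = 14*(6530107023180/1577) = 91421498324520/1577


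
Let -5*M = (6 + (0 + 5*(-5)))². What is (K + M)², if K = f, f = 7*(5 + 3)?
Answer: 6561/25 ≈ 262.44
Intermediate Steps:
f = 56 (f = 7*8 = 56)
K = 56
M = -361/5 (M = -(6 + (0 + 5*(-5)))²/5 = -(6 + (0 - 25))²/5 = -(6 - 25)²/5 = -⅕*(-19)² = -⅕*361 = -361/5 ≈ -72.200)
(K + M)² = (56 - 361/5)² = (-81/5)² = 6561/25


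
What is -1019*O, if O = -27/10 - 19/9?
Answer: 441227/90 ≈ 4902.5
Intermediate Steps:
O = -433/90 (O = -27*1/10 - 19*1/9 = -27/10 - 19/9 = -433/90 ≈ -4.8111)
-1019*O = -1019*(-433/90) = 441227/90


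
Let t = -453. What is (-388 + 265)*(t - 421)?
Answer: 107502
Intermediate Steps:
(-388 + 265)*(t - 421) = (-388 + 265)*(-453 - 421) = -123*(-874) = 107502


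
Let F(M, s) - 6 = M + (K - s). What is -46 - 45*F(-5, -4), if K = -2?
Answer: -181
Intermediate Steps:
F(M, s) = 4 + M - s (F(M, s) = 6 + (M + (-2 - s)) = 6 + (-2 + M - s) = 4 + M - s)
-46 - 45*F(-5, -4) = -46 - 45*(4 - 5 - 1*(-4)) = -46 - 45*(4 - 5 + 4) = -46 - 45*3 = -46 - 135 = -181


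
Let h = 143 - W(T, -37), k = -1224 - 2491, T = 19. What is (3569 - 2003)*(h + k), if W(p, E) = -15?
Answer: -5570262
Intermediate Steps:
k = -3715
h = 158 (h = 143 - 1*(-15) = 143 + 15 = 158)
(3569 - 2003)*(h + k) = (3569 - 2003)*(158 - 3715) = 1566*(-3557) = -5570262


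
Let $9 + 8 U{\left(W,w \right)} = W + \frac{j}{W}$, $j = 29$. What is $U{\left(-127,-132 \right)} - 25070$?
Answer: $- \frac{25488421}{1016} \approx -25087.0$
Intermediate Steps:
$U{\left(W,w \right)} = - \frac{9}{8} + \frac{W}{8} + \frac{29}{8 W}$ ($U{\left(W,w \right)} = - \frac{9}{8} + \frac{W + \frac{29}{W}}{8} = - \frac{9}{8} + \left(\frac{W}{8} + \frac{29}{8 W}\right) = - \frac{9}{8} + \frac{W}{8} + \frac{29}{8 W}$)
$U{\left(-127,-132 \right)} - 25070 = \frac{29 - 127 \left(-9 - 127\right)}{8 \left(-127\right)} - 25070 = \frac{1}{8} \left(- \frac{1}{127}\right) \left(29 - -17272\right) - 25070 = \frac{1}{8} \left(- \frac{1}{127}\right) \left(29 + 17272\right) - 25070 = \frac{1}{8} \left(- \frac{1}{127}\right) 17301 - 25070 = - \frac{17301}{1016} - 25070 = - \frac{25488421}{1016}$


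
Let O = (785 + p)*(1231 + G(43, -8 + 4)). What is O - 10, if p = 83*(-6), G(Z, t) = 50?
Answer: 367637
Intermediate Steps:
p = -498
O = 367647 (O = (785 - 498)*(1231 + 50) = 287*1281 = 367647)
O - 10 = 367647 - 10 = 367637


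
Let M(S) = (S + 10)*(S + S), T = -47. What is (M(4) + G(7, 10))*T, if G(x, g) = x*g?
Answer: -8554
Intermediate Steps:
M(S) = 2*S*(10 + S) (M(S) = (10 + S)*(2*S) = 2*S*(10 + S))
G(x, g) = g*x
(M(4) + G(7, 10))*T = (2*4*(10 + 4) + 10*7)*(-47) = (2*4*14 + 70)*(-47) = (112 + 70)*(-47) = 182*(-47) = -8554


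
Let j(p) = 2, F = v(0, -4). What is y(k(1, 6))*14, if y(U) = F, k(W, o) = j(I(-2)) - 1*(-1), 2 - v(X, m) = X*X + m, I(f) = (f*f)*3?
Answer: 84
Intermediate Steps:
I(f) = 3*f² (I(f) = f²*3 = 3*f²)
v(X, m) = 2 - m - X² (v(X, m) = 2 - (X*X + m) = 2 - (X² + m) = 2 - (m + X²) = 2 + (-m - X²) = 2 - m - X²)
F = 6 (F = 2 - 1*(-4) - 1*0² = 2 + 4 - 1*0 = 2 + 4 + 0 = 6)
k(W, o) = 3 (k(W, o) = 2 - 1*(-1) = 2 + 1 = 3)
y(U) = 6
y(k(1, 6))*14 = 6*14 = 84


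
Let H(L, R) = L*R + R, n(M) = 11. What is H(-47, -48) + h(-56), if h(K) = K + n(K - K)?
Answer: 2163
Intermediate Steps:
h(K) = 11 + K (h(K) = K + 11 = 11 + K)
H(L, R) = R + L*R
H(-47, -48) + h(-56) = -48*(1 - 47) + (11 - 56) = -48*(-46) - 45 = 2208 - 45 = 2163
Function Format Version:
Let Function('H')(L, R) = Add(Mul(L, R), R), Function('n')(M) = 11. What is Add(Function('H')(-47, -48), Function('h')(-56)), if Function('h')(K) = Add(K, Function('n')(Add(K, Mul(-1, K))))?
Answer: 2163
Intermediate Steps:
Function('h')(K) = Add(11, K) (Function('h')(K) = Add(K, 11) = Add(11, K))
Function('H')(L, R) = Add(R, Mul(L, R))
Add(Function('H')(-47, -48), Function('h')(-56)) = Add(Mul(-48, Add(1, -47)), Add(11, -56)) = Add(Mul(-48, -46), -45) = Add(2208, -45) = 2163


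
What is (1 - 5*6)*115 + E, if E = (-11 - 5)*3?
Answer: -3383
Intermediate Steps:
E = -48 (E = -16*3 = -48)
(1 - 5*6)*115 + E = (1 - 5*6)*115 - 48 = (1 - 30)*115 - 48 = -29*115 - 48 = -3335 - 48 = -3383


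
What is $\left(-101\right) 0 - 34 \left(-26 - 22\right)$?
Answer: $1632$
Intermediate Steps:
$\left(-101\right) 0 - 34 \left(-26 - 22\right) = 0 - -1632 = 0 + 1632 = 1632$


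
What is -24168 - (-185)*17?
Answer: -21023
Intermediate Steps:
-24168 - (-185)*17 = -24168 - 1*(-3145) = -24168 + 3145 = -21023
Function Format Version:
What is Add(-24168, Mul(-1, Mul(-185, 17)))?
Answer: -21023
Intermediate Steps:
Add(-24168, Mul(-1, Mul(-185, 17))) = Add(-24168, Mul(-1, -3145)) = Add(-24168, 3145) = -21023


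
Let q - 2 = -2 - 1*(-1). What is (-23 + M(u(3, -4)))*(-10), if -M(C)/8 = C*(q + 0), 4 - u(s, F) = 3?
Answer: 310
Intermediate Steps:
q = 1 (q = 2 + (-2 - 1*(-1)) = 2 + (-2 + 1) = 2 - 1 = 1)
u(s, F) = 1 (u(s, F) = 4 - 1*3 = 4 - 3 = 1)
M(C) = -8*C (M(C) = -8*C*(1 + 0) = -8*C)
(-23 + M(u(3, -4)))*(-10) = (-23 - 8*1)*(-10) = (-23 - 8)*(-10) = -31*(-10) = 310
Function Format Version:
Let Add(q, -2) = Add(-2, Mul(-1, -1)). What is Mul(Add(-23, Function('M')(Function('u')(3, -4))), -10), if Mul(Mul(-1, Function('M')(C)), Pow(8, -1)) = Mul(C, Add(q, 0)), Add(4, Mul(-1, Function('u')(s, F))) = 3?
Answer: 310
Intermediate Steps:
q = 1 (q = Add(2, Add(-2, Mul(-1, -1))) = Add(2, Add(-2, 1)) = Add(2, -1) = 1)
Function('u')(s, F) = 1 (Function('u')(s, F) = Add(4, Mul(-1, 3)) = Add(4, -3) = 1)
Function('M')(C) = Mul(-8, C) (Function('M')(C) = Mul(-8, Mul(C, Add(1, 0))) = Mul(-8, Mul(C, 1)) = Mul(-8, C))
Mul(Add(-23, Function('M')(Function('u')(3, -4))), -10) = Mul(Add(-23, Mul(-8, 1)), -10) = Mul(Add(-23, -8), -10) = Mul(-31, -10) = 310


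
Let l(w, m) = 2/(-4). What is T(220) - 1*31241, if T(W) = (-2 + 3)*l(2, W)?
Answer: -62483/2 ≈ -31242.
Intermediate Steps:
l(w, m) = -1/2 (l(w, m) = 2*(-1/4) = -1/2)
T(W) = -1/2 (T(W) = (-2 + 3)*(-1/2) = 1*(-1/2) = -1/2)
T(220) - 1*31241 = -1/2 - 1*31241 = -1/2 - 31241 = -62483/2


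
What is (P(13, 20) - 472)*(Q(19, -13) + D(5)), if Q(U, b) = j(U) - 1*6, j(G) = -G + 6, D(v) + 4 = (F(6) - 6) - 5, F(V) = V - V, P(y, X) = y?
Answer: 15606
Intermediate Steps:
F(V) = 0
D(v) = -15 (D(v) = -4 + ((0 - 6) - 5) = -4 + (-6 - 5) = -4 - 11 = -15)
j(G) = 6 - G
Q(U, b) = -U (Q(U, b) = (6 - U) - 1*6 = (6 - U) - 6 = -U)
(P(13, 20) - 472)*(Q(19, -13) + D(5)) = (13 - 472)*(-1*19 - 15) = -459*(-19 - 15) = -459*(-34) = 15606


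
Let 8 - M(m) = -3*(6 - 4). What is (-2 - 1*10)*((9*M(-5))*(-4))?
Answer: 6048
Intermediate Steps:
M(m) = 14 (M(m) = 8 - (-3)*(6 - 4) = 8 - (-3)*2 = 8 - 1*(-6) = 8 + 6 = 14)
(-2 - 1*10)*((9*M(-5))*(-4)) = (-2 - 1*10)*((9*14)*(-4)) = (-2 - 10)*(126*(-4)) = -12*(-504) = 6048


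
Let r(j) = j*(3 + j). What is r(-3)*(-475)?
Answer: 0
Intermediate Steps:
r(-3)*(-475) = -3*(3 - 3)*(-475) = -3*0*(-475) = 0*(-475) = 0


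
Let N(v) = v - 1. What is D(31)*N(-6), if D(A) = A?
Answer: -217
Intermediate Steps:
N(v) = -1 + v
D(31)*N(-6) = 31*(-1 - 6) = 31*(-7) = -217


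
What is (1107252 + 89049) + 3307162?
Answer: 4503463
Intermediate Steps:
(1107252 + 89049) + 3307162 = 1196301 + 3307162 = 4503463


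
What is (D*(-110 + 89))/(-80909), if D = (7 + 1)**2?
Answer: 1344/80909 ≈ 0.016611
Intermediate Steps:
D = 64 (D = 8**2 = 64)
(D*(-110 + 89))/(-80909) = (64*(-110 + 89))/(-80909) = (64*(-21))*(-1/80909) = -1344*(-1/80909) = 1344/80909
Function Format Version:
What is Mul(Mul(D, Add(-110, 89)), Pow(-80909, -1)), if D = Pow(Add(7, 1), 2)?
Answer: Rational(1344, 80909) ≈ 0.016611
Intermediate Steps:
D = 64 (D = Pow(8, 2) = 64)
Mul(Mul(D, Add(-110, 89)), Pow(-80909, -1)) = Mul(Mul(64, Add(-110, 89)), Pow(-80909, -1)) = Mul(Mul(64, -21), Rational(-1, 80909)) = Mul(-1344, Rational(-1, 80909)) = Rational(1344, 80909)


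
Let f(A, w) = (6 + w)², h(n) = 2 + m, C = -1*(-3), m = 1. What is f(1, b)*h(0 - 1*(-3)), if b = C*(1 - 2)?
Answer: 27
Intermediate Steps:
C = 3
h(n) = 3 (h(n) = 2 + 1 = 3)
b = -3 (b = 3*(1 - 2) = 3*(-1) = -3)
f(1, b)*h(0 - 1*(-3)) = (6 - 3)²*3 = 3²*3 = 9*3 = 27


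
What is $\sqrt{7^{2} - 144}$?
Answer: $i \sqrt{95} \approx 9.7468 i$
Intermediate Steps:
$\sqrt{7^{2} - 144} = \sqrt{49 - 144} = \sqrt{-95} = i \sqrt{95}$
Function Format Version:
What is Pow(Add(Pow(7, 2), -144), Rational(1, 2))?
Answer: Mul(I, Pow(95, Rational(1, 2))) ≈ Mul(9.7468, I)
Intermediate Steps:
Pow(Add(Pow(7, 2), -144), Rational(1, 2)) = Pow(Add(49, -144), Rational(1, 2)) = Pow(-95, Rational(1, 2)) = Mul(I, Pow(95, Rational(1, 2)))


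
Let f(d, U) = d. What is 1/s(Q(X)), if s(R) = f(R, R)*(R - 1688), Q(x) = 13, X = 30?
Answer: -1/21775 ≈ -4.5924e-5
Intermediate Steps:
s(R) = R*(-1688 + R) (s(R) = R*(R - 1688) = R*(-1688 + R))
1/s(Q(X)) = 1/(13*(-1688 + 13)) = 1/(13*(-1675)) = 1/(-21775) = -1/21775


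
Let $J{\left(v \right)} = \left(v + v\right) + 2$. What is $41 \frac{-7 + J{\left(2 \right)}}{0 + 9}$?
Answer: $- \frac{41}{9} \approx -4.5556$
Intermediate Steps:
$J{\left(v \right)} = 2 + 2 v$ ($J{\left(v \right)} = 2 v + 2 = 2 + 2 v$)
$41 \frac{-7 + J{\left(2 \right)}}{0 + 9} = 41 \frac{-7 + \left(2 + 2 \cdot 2\right)}{0 + 9} = 41 \frac{-7 + \left(2 + 4\right)}{9} = 41 \left(-7 + 6\right) \frac{1}{9} = 41 \left(\left(-1\right) \frac{1}{9}\right) = 41 \left(- \frac{1}{9}\right) = - \frac{41}{9}$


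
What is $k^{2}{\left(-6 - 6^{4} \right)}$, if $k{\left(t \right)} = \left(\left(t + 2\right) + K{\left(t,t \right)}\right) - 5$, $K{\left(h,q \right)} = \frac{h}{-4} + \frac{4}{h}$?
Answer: $\frac{1626423247969}{1695204} \approx 9.5943 \cdot 10^{5}$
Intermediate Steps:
$K{\left(h,q \right)} = \frac{4}{h} - \frac{h}{4}$ ($K{\left(h,q \right)} = h \left(- \frac{1}{4}\right) + \frac{4}{h} = - \frac{h}{4} + \frac{4}{h} = \frac{4}{h} - \frac{h}{4}$)
$k{\left(t \right)} = -3 + \frac{4}{t} + \frac{3 t}{4}$ ($k{\left(t \right)} = \left(\left(t + 2\right) - \left(- \frac{4}{t} + \frac{t}{4}\right)\right) - 5 = \left(\left(2 + t\right) - \left(- \frac{4}{t} + \frac{t}{4}\right)\right) - 5 = \left(2 + \frac{4}{t} + \frac{3 t}{4}\right) - 5 = -3 + \frac{4}{t} + \frac{3 t}{4}$)
$k^{2}{\left(-6 - 6^{4} \right)} = \left(-3 + \frac{4}{-6 - 6^{4}} + \frac{3 \left(-6 - 6^{4}\right)}{4}\right)^{2} = \left(-3 + \frac{4}{-6 - 1296} + \frac{3 \left(-6 - 1296\right)}{4}\right)^{2} = \left(-3 + \frac{4}{-1302} + \frac{3}{4} \left(-1302\right)\right)^{2} = \left(-3 + 4 \left(- \frac{1}{1302}\right) - \frac{1953}{2}\right)^{2} = \left(-3 - \frac{2}{651} - \frac{1953}{2}\right)^{2} = \left(- \frac{1275313}{1302}\right)^{2} = \frac{1626423247969}{1695204}$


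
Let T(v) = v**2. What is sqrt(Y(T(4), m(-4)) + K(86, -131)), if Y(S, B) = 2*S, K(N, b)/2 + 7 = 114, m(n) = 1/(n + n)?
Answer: sqrt(246) ≈ 15.684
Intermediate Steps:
m(n) = 1/(2*n)
K(N, b) = 214 (K(N, b) = -14 + 2*114 = -14 + 228 = 214)
sqrt(Y(T(4), m(-4)) + K(86, -131)) = sqrt(2*4**2 + 214) = sqrt(2*16 + 214) = sqrt(32 + 214) = sqrt(246)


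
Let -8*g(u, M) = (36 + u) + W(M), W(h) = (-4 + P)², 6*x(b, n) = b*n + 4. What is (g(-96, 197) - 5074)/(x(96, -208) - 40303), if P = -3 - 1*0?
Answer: 121743/1047128 ≈ 0.11626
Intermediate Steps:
x(b, n) = ⅔ + b*n/6 (x(b, n) = (b*n + 4)/6 = (4 + b*n)/6 = ⅔ + b*n/6)
P = -3 (P = -3 + 0 = -3)
W(h) = 49 (W(h) = (-4 - 3)² = (-7)² = 49)
g(u, M) = -85/8 - u/8 (g(u, M) = -((36 + u) + 49)/8 = -(85 + u)/8 = -85/8 - u/8)
(g(-96, 197) - 5074)/(x(96, -208) - 40303) = ((-85/8 - ⅛*(-96)) - 5074)/((⅔ + (⅙)*96*(-208)) - 40303) = ((-85/8 + 12) - 5074)/((⅔ - 3328) - 40303) = (11/8 - 5074)/(-9982/3 - 40303) = -40581/(8*(-130891/3)) = -40581/8*(-3/130891) = 121743/1047128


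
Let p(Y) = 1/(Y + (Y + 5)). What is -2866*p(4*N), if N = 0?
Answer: -2866/5 ≈ -573.20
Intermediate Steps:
p(Y) = 1/(5 + 2*Y) (p(Y) = 1/(Y + (5 + Y)) = 1/(5 + 2*Y))
-2866*p(4*N) = -2866/(5 + 2*(4*0)) = -2866/(5 + 2*0) = -2866/(5 + 0) = -2866/5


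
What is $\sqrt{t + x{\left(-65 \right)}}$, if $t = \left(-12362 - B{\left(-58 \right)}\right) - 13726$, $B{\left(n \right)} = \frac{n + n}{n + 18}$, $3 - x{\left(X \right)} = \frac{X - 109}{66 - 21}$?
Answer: $\frac{i \sqrt{23475630}}{30} \approx 161.51 i$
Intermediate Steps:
$x{\left(X \right)} = \frac{244}{45} - \frac{X}{45}$ ($x{\left(X \right)} = 3 - \frac{X - 109}{66 - 21} = 3 - \frac{-109 + X}{45} = 3 - \left(-109 + X\right) \frac{1}{45} = 3 - \left(- \frac{109}{45} + \frac{X}{45}\right) = \frac{244}{45} - \frac{X}{45}$)
$B{\left(n \right)} = \frac{2 n}{18 + n}$
$t = - \frac{260909}{10}$ ($t = \left(-12362 - 2 \left(-58\right) \frac{1}{18 - 58}\right) - 13726 = \left(-12362 - 2 \left(-58\right) \frac{1}{-40}\right) - 13726 = \left(-12362 - 2 \left(-58\right) \left(- \frac{1}{40}\right)\right) - 13726 = \left(-12362 - \frac{29}{10}\right) - 13726 = - \frac{123649}{10} - 13726 = - \frac{260909}{10} \approx -26091.0$)
$\sqrt{t + x{\left(-65 \right)}} = \sqrt{- \frac{260909}{10} + \left(\frac{244}{45} - - \frac{13}{9}\right)} = \sqrt{- \frac{260909}{10} + \left(\frac{244}{45} + \frac{13}{9}\right)} = \sqrt{- \frac{260909}{10} + \frac{103}{15}} = \sqrt{- \frac{782521}{30}} = \frac{i \sqrt{23475630}}{30}$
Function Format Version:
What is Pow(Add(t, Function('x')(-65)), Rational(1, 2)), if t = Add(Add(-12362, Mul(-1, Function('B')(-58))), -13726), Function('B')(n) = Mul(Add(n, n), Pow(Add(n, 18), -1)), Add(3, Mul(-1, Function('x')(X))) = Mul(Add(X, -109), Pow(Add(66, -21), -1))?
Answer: Mul(Rational(1, 30), I, Pow(23475630, Rational(1, 2))) ≈ Mul(161.51, I)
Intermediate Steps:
Function('x')(X) = Add(Rational(244, 45), Mul(Rational(-1, 45), X)) (Function('x')(X) = Add(3, Mul(-1, Mul(Add(X, -109), Pow(Add(66, -21), -1)))) = Add(3, Mul(-1, Mul(Add(-109, X), Pow(45, -1)))) = Add(3, Mul(-1, Mul(Add(-109, X), Rational(1, 45)))) = Add(3, Mul(-1, Add(Rational(-109, 45), Mul(Rational(1, 45), X)))) = Add(3, Add(Rational(109, 45), Mul(Rational(-1, 45), X))) = Add(Rational(244, 45), Mul(Rational(-1, 45), X)))
Function('B')(n) = Mul(2, n, Pow(Add(18, n), -1)) (Function('B')(n) = Mul(Mul(2, n), Pow(Add(18, n), -1)) = Mul(2, n, Pow(Add(18, n), -1)))
t = Rational(-260909, 10) (t = Add(Add(-12362, Mul(-1, Mul(2, -58, Pow(Add(18, -58), -1)))), -13726) = Add(Add(-12362, Mul(-1, Mul(2, -58, Pow(-40, -1)))), -13726) = Add(Add(-12362, Mul(-1, Mul(2, -58, Rational(-1, 40)))), -13726) = Add(Add(-12362, Mul(-1, Rational(29, 10))), -13726) = Add(Add(-12362, Rational(-29, 10)), -13726) = Add(Rational(-123649, 10), -13726) = Rational(-260909, 10) ≈ -26091.)
Pow(Add(t, Function('x')(-65)), Rational(1, 2)) = Pow(Add(Rational(-260909, 10), Add(Rational(244, 45), Mul(Rational(-1, 45), -65))), Rational(1, 2)) = Pow(Add(Rational(-260909, 10), Add(Rational(244, 45), Rational(13, 9))), Rational(1, 2)) = Pow(Add(Rational(-260909, 10), Rational(103, 15)), Rational(1, 2)) = Pow(Rational(-782521, 30), Rational(1, 2)) = Mul(Rational(1, 30), I, Pow(23475630, Rational(1, 2)))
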